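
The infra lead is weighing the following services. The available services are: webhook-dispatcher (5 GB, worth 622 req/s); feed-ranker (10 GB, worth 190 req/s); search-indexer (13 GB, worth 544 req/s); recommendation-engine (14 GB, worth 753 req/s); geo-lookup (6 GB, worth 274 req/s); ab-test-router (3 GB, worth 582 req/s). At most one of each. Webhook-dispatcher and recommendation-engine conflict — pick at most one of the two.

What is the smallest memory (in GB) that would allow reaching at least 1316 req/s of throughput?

14

Look for the lowest-memory combination reaching 1316.
webhook-dispatcher + geo-lookup + ab-test-router reaches 1478 using 14 GB.
Any bundle with less than 14 GB falls short of 1316.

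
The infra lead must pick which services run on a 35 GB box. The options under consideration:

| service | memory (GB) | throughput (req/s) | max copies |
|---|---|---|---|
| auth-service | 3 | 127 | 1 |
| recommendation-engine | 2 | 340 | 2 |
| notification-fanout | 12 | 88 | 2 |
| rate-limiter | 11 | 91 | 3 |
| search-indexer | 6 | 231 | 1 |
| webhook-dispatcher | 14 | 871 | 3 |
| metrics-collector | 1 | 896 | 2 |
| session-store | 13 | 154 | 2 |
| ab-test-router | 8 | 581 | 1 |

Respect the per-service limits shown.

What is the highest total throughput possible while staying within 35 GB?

The ratio heuristic lands on auth-service + 2×recommendation-engine + webhook-dispatcher + 2×metrics-collector + ab-test-router (4051) but leaves 4 GB idle.
Replace auth-service and ab-test-router with webhook-dispatcher: the trade gains 163 net, giving 4214 at 34 GB.
No other feasible combination exceeds 4214.

4214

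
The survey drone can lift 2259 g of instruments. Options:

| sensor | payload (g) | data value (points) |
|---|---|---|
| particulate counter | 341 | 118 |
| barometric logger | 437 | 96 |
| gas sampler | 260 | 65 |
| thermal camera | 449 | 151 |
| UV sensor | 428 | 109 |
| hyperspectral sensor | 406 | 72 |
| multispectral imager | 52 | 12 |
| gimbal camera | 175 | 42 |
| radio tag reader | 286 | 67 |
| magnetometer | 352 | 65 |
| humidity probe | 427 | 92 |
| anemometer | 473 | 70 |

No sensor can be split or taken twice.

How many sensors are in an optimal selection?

7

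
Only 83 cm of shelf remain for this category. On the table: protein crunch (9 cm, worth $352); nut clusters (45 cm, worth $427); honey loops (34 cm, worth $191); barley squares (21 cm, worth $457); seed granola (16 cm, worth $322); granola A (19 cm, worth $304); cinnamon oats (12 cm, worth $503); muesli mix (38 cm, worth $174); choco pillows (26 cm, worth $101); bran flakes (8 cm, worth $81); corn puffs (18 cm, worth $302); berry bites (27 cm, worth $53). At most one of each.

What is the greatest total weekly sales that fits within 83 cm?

A density-first pass picks protein crunch + barley squares + seed granola + cinnamon oats + corn puffs — 1936 at 76 cm.
Dropping corn puffs frees 18 cm; slotting in granola A (19 cm) lifts the total to 1938 at 77 cm.
No other feasible combination exceeds 1938.

1938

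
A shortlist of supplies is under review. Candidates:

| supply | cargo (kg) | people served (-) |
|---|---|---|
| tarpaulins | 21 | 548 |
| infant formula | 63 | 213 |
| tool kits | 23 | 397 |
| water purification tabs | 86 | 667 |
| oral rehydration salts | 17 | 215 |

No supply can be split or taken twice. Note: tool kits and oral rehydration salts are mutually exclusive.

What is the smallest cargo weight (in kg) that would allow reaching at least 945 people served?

44

Minimise kg subject to total people served ≥ 945.
tarpaulins + tool kits reaches 945 using 44 kg.
Below 44 kg the best achievable stays under 945.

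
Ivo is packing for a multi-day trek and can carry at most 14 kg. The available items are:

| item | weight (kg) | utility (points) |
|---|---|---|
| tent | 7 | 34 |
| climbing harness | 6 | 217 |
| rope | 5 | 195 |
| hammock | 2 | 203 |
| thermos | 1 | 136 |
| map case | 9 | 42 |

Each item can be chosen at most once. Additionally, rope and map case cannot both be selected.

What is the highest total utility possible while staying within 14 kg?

751

Best packing: climbing harness + rope + hammock + thermos — 14 kg, 751 total.
An exhaustive check of the 64 subsets confirms 751.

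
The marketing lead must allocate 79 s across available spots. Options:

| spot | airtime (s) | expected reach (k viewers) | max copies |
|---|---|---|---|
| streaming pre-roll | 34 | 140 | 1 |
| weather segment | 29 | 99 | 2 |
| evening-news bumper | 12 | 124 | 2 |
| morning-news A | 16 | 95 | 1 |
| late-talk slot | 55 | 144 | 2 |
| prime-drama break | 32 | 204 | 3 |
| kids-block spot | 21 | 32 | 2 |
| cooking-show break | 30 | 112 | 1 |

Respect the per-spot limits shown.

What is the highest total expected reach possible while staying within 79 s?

547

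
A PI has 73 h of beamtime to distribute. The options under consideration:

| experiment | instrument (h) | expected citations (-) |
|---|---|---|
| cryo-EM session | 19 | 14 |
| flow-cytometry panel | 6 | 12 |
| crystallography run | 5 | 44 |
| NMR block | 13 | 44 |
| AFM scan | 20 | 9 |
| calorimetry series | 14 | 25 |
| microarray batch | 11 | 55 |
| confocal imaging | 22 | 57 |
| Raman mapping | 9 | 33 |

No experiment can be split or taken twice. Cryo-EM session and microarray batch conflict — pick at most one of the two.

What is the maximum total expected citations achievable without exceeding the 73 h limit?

245

The ratio ordering already packs tightly: flow-cytometry panel + crystallography run + NMR block + microarray batch + confocal imaging + Raman mapping, 66 h, 245.
Every other selection either busts 73 h or breaks a pairing rule or fails to beat 245.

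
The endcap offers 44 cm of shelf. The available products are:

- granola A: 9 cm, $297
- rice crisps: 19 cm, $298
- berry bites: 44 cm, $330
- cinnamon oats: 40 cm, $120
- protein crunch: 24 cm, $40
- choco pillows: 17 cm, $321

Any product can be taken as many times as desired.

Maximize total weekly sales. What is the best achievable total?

By weekly sales per cm: granola A 33.00, choco pillows 18.88, rice crisps 15.68, berry bites 7.50 lead.
A density-first pass picks 4×granola A — 1188 at 36 cm.
Replace granola A with choco pillows: the trade gains 24 net, giving 1212 at 44 cm.
No other feasible combination exceeds 1212.

1212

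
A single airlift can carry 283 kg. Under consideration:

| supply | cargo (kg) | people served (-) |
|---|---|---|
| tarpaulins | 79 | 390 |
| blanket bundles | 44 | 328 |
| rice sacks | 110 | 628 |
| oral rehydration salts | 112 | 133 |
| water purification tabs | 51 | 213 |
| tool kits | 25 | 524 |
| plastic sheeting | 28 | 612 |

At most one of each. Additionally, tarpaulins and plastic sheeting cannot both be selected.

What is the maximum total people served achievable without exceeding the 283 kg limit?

The ratio ordering already packs tightly: blanket bundles + rice sacks + water purification tabs + tool kits + plastic sheeting, 258 kg, 2305.
The closest alternative, blanket bundles + rice sacks + tool kits + plastic sheeting, reaches only 2092.

2305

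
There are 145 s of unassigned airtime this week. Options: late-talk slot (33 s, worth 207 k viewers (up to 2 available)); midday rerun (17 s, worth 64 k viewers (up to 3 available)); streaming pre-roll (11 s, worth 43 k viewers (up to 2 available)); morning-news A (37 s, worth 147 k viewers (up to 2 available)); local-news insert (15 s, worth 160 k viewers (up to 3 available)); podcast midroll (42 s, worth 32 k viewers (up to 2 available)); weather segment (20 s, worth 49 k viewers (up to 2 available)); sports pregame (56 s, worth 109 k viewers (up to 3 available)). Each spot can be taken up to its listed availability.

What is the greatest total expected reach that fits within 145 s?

1022

Filling by ratio: 2×late-talk slot + 2×streaming pre-roll + 3×local-news insert for 980, with 12 s left unused.
The 22 s tied up in 2×streaming pre-roll is better spent on 2×midday rerun — total rises to 1022 (145 s).
Nothing else within 145 s beats 1022.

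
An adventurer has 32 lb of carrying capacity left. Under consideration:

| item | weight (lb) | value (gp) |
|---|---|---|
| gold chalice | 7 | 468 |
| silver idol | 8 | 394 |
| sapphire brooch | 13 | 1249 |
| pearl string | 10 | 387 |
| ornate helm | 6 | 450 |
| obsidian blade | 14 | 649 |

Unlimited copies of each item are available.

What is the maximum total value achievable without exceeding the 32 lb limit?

2948

Taking 2×sapphire brooch + ornate helm: 32 lb used, 2948 in value.
Every other selection either busts 32 lb or fails to beat 2948.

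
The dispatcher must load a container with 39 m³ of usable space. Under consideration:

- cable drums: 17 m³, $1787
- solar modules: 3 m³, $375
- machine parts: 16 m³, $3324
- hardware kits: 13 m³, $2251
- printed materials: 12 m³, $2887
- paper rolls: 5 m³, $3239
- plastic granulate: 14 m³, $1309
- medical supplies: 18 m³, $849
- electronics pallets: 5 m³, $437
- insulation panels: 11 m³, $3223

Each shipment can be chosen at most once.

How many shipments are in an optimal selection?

The maximum revenue within 39 m³ is 10223.
One optimal bundle: machine parts + paper rolls + electronics pallets + insulation panels (37 m³).
Any selection reaching 10223 contains exactly 4 shipments.

4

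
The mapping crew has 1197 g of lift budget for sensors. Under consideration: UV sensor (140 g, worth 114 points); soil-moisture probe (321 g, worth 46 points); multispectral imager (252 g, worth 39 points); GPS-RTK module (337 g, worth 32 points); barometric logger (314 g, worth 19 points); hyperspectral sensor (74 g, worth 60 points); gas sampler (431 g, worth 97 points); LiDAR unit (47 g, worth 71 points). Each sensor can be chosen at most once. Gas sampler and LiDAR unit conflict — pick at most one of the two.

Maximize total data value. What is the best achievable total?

362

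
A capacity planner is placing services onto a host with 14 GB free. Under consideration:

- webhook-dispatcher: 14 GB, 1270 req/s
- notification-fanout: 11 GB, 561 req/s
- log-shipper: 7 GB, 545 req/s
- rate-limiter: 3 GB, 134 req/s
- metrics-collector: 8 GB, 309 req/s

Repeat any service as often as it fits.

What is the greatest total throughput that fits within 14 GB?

Taking webhook-dispatcher: 14 GB used, 1270 in throughput.
No other feasible combination exceeds 1270.

1270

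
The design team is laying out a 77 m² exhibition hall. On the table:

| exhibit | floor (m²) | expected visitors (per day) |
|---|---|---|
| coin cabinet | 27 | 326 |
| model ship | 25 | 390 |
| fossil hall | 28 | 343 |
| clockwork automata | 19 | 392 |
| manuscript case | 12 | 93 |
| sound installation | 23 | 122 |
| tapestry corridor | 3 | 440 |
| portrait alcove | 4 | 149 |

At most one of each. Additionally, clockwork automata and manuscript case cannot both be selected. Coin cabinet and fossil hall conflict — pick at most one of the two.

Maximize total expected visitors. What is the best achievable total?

By expected visitors per m²: tapestry corridor 146.67, portrait alcove 37.25, clockwork automata 20.63, model ship 15.60 lead.
Best packing: model ship + fossil hall + clockwork automata + tapestry corridor — 75 m², 1565 total.

1565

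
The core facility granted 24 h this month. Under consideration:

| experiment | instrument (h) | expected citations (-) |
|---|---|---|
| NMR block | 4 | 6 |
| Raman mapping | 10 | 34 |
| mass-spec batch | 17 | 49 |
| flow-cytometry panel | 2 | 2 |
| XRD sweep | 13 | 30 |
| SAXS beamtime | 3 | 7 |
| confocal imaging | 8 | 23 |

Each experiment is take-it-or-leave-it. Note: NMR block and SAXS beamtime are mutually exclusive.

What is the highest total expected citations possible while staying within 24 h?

By expected citations per h: Raman mapping 3.40, mass-spec batch 2.88, confocal imaging 2.88 lead.
Raman mapping + flow-cytometry panel + SAXS beamtime + confocal imaging uses 23 of the 24 h and totals 66.
The closest alternative, NMR block + Raman mapping + flow-cytometry panel + confocal imaging, reaches only 65.

66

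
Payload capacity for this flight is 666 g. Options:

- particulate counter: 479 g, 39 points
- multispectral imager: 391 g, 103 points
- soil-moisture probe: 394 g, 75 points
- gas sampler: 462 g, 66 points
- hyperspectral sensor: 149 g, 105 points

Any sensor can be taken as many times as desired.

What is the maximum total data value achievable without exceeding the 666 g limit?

420

4×hyperspectral sensor uses 596 of the 666 g and totals 420.
Every other selection either busts 666 g or fails to beat 420.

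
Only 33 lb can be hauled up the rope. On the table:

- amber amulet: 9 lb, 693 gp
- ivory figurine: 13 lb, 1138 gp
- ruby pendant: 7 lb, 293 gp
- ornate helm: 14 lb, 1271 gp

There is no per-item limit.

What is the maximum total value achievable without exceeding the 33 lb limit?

Density check — ornate helm 90.79, ivory figurine 87.54, amber amulet 77.00, ruby pendant 41.86 are the best per lb.
Filling by ratio: 2×ornate helm for 2542, with 5 lb left unused.
Dropping ornate helm frees 14 lb; slotting in 2×amber amulet (18 lb) lifts the total to 2657 at 32 lb.
That's the maximum — no swap from here does better than 2657.

2657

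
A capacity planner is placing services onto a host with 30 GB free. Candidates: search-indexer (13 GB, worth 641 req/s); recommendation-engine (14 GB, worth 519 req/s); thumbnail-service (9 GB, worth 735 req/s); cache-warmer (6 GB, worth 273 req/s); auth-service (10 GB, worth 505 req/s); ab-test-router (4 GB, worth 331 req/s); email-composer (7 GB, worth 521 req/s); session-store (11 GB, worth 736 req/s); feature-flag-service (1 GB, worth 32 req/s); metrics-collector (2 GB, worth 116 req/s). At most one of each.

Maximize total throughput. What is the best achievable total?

2140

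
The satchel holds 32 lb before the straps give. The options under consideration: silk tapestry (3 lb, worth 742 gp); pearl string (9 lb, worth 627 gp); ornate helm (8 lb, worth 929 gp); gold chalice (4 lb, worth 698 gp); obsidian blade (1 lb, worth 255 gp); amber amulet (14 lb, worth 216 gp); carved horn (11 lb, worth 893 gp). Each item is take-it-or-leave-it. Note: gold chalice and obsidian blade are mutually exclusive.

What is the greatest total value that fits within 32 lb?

Taking silk tapestry + pearl string + ornate helm + obsidian blade + carved horn: 32 lb used, 3446 in value.

3446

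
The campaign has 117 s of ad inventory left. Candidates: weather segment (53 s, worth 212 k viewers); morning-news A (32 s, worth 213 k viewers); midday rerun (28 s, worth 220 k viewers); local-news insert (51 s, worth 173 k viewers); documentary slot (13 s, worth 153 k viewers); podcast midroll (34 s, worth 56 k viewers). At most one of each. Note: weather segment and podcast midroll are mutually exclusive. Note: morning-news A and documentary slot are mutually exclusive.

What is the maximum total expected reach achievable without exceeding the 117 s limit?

Weather segment + morning-news A + midday rerun uses 113 of the 117 s and totals 645.
That's the maximum — no feasible swap from here does better than 645.

645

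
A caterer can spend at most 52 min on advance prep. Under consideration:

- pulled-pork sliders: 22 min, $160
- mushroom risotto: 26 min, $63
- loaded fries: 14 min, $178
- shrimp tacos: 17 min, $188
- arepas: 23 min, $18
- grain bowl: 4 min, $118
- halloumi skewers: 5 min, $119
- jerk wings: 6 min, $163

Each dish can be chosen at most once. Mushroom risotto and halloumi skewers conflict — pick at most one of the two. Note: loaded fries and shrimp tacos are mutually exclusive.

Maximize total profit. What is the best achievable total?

Ranking by ratio (profit/min): grain bowl 29.50, jerk wings 27.17, halloumi skewers 23.80, loaded fries 12.71.
Best packing: pulled-pork sliders + loaded fries + grain bowl + halloumi skewers + jerk wings — 51 min, 738 total.
The closest alternative, pulled-pork sliders + shrimp tacos + halloumi skewers + jerk wings, reaches only 630.

738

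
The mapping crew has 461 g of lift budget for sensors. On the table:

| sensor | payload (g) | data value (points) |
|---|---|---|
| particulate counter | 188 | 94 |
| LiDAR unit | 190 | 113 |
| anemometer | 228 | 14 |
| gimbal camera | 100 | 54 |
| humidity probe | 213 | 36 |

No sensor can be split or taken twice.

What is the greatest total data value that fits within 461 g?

207

Filling by ratio: LiDAR unit + gimbal camera for 167, with 171 g left unused.
Dropping gimbal camera frees 100 g; slotting in particulate counter (188 g) lifts the total to 207 at 378 g.
Runner-up LiDAR unit + gimbal camera tops out at 167.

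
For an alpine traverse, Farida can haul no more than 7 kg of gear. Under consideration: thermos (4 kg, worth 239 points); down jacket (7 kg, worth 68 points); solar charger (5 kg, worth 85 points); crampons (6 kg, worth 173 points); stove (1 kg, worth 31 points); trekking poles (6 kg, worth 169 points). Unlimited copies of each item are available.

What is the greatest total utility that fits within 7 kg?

332

Density check — thermos 59.75, stove 31.00, crampons 28.83 are the best per kg.
Thermos + 3×stove uses 7 of the 7 kg and totals 332.
That's the maximum — no swap from here does better than 332.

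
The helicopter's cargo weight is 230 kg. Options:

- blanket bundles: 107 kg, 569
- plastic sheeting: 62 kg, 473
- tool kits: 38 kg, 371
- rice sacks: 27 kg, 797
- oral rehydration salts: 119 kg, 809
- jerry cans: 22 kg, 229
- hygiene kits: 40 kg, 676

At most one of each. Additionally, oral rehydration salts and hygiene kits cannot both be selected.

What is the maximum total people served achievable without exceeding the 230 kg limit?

Taking plastic sheeting + tool kits + rice sacks + jerry cans + hygiene kits: 189 kg used, 2546 in people served.
That's the maximum — no feasible swap from here does better than 2546.

2546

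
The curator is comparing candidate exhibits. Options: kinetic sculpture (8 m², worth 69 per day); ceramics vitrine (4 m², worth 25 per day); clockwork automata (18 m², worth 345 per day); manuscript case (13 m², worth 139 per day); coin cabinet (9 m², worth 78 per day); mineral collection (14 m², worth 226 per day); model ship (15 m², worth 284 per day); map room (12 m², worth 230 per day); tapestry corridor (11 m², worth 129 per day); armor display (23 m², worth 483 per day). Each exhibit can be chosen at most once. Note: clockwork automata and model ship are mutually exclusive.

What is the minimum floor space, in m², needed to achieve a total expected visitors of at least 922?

49

Minimise m² subject to total expected visitors ≥ 922.
Taking mineral collection + map room + armor display gives 939 (≥ 922) for 49 m².
Any bundle with less than 49 m² falls short of 922.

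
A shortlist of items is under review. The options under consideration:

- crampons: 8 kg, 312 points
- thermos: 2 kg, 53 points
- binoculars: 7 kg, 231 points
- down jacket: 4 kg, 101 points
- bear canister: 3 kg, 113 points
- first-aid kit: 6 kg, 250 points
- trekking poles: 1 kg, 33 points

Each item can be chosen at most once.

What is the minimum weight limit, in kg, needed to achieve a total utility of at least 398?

11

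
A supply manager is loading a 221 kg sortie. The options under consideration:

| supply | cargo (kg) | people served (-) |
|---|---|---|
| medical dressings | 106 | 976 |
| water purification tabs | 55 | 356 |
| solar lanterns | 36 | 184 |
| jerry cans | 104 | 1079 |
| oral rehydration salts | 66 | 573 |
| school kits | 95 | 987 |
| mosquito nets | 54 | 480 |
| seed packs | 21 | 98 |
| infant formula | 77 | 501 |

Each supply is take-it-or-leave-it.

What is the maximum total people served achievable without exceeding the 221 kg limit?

2164

Best packing: jerry cans + school kits + seed packs — 220 kg, 2164 total.
No other feasible combination exceeds 2164.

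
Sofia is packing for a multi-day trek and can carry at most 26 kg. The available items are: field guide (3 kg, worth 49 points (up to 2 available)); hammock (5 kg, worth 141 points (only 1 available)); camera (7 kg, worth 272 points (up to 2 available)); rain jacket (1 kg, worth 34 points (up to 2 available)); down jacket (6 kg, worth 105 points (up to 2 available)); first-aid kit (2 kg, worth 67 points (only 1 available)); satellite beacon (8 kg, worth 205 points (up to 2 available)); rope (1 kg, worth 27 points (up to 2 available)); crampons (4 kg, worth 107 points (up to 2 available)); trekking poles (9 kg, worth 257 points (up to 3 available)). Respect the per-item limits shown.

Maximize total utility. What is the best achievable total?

902

By utility per kg: camera 38.86, rain jacket 34.00, first-aid kit 33.50 lead.
Filling by ratio: hammock + 2×camera + 2×rain jacket + first-aid kit + 2×rope for 874, with 1 kg left unused.
Replace hammock and rain jacket and 2×rope with trekking poles: the trade gains 28 net, giving 902 at 26 kg.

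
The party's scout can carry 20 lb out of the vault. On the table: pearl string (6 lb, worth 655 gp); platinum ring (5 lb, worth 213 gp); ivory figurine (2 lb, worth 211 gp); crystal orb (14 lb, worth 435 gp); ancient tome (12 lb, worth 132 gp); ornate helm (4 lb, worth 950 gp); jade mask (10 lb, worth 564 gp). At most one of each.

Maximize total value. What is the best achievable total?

A density-first pass picks pearl string + platinum ring + ivory figurine + ornate helm — 2029 at 17 lb.
The 7 lb tied up in platinum ring and ivory figurine is better spent on jade mask — total rises to 2169 (20 lb).
An exhaustive check of the 128 subsets confirms 2169.

2169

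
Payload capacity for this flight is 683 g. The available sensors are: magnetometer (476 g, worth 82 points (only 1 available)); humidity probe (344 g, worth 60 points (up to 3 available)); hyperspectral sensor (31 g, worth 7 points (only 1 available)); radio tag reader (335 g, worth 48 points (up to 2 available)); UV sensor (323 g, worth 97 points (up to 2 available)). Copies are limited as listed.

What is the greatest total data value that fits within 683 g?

201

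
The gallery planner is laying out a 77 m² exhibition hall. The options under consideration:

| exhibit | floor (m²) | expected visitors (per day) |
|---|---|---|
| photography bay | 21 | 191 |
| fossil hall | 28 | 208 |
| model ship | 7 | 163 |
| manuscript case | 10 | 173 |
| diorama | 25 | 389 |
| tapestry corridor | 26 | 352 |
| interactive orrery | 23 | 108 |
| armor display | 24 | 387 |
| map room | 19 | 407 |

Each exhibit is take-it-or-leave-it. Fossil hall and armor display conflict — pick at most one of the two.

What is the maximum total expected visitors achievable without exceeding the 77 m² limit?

1346

Taking the top-ratio exhibits first gives model ship + manuscript case + armor display + map room for 1130 (60 m²).
The 10 m² tied up in manuscript case is better spent on diorama — total rises to 1346 (75 m²).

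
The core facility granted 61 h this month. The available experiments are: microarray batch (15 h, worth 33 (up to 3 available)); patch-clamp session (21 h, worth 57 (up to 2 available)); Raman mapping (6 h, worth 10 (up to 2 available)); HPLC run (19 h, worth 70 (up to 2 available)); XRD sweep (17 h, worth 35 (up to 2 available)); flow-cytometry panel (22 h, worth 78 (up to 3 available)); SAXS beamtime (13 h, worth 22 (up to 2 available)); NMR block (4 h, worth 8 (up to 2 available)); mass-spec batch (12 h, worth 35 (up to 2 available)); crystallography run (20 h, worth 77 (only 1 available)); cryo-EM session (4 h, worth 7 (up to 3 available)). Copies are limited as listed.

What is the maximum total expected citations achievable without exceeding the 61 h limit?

A density-first pass picks 2×HPLC run + crystallography run — 217 at 58 h.
Dropping HPLC run frees 19 h; slotting in flow-cytometry panel (22 h) lifts the total to 225 at 61 h.
Nothing else within 61 h beats 225.

225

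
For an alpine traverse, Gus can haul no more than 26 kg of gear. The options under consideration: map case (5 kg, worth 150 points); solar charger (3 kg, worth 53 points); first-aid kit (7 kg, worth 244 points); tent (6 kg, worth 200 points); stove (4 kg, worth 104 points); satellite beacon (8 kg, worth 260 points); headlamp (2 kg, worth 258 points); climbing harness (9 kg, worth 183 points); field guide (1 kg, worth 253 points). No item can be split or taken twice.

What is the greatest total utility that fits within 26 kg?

Density check — field guide 253.00, headlamp 129.00, first-aid kit 34.86, tent 33.33 are the best per kg.
A density-first pass picks first-aid kit + tent + satellite beacon + headlamp + field guide — 1215 at 24 kg.
Replace first-aid kit with map case + stove: the trade gains 10 net, giving 1225 at 26 kg.

1225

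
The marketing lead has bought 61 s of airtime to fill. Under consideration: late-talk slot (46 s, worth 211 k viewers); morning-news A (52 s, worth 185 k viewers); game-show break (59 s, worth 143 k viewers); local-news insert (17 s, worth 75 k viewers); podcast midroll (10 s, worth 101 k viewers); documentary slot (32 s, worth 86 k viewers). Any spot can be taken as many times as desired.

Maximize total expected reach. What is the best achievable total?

By expected reach per s: podcast midroll 10.10, late-talk slot 4.59, local-news insert 4.41 lead.
Best packing: 6×podcast midroll — 60 s, 606 total.

606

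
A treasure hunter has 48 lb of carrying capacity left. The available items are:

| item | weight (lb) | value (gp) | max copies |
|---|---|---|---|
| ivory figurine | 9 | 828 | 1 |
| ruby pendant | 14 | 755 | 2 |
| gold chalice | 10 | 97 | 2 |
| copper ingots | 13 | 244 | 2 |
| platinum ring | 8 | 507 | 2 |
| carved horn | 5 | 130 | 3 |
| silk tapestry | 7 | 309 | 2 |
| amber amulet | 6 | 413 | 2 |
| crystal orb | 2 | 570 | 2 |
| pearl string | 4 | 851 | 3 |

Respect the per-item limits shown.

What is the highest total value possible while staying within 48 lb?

5948

By value per lb: crystal orb 285.00, pearl string 212.75, ivory figurine 92.00, amber amulet 68.83 lead.
The ratio heuristic lands on ivory figurine + platinum ring + 2×amber amulet + 2×crystal orb + 3×pearl string (5854) but leaves 3 lb idle.
Dropping amber amulet frees 6 lb; slotting in platinum ring (8 lb) lifts the total to 5948 at 47 lb.
That's the maximum — no swap from here does better than 5948.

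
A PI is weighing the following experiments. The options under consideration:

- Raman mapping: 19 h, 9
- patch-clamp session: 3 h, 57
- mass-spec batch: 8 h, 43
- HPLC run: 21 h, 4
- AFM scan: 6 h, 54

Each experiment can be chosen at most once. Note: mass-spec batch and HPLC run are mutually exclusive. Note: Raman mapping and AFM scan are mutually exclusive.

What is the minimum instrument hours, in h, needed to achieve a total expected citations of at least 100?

Minimise h subject to total expected citations ≥ 100.
Taking patch-clamp session + AFM scan gives 111 (≥ 100) for 9 h.
Any bundle with less than 9 h falls short of 100.

9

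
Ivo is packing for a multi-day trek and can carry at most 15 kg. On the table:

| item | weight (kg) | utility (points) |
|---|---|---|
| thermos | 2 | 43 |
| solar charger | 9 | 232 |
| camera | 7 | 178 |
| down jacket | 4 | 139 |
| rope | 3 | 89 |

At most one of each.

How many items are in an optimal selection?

3

Optimal total is 414.
For example thermos + solar charger + down jacket achieves it, using 15 kg.
All optima have 3 items.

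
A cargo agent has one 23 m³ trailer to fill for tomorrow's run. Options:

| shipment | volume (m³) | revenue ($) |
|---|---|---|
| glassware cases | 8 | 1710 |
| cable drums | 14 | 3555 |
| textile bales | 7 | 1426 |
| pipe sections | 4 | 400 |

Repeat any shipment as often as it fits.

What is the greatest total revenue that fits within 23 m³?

The ratio ordering already packs tightly: glassware cases + cable drums, 22 m³, 5265.
No other feasible combination exceeds 5265.

5265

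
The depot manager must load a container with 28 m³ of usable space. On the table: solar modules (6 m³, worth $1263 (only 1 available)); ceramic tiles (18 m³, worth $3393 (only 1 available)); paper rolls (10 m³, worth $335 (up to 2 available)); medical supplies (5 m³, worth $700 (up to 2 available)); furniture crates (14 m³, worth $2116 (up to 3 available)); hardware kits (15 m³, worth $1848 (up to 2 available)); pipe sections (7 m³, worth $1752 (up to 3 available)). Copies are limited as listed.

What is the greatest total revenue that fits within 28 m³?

6519

Best packing: solar modules + 3×pipe sections — 27 m³, 6519 total.
Nothing else within 28 m³ beats 6519.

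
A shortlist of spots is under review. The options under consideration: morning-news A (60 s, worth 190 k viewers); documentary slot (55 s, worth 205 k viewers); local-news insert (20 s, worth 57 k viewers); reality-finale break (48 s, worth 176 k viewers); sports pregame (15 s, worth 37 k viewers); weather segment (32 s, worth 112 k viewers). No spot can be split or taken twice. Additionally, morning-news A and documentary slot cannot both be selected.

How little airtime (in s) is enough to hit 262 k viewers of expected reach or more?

75

Minimise s subject to total expected reach ≥ 262.
documentary slot + local-news insert reaches 262 using 75 s.
Below 75 s the best achievable stays under 262.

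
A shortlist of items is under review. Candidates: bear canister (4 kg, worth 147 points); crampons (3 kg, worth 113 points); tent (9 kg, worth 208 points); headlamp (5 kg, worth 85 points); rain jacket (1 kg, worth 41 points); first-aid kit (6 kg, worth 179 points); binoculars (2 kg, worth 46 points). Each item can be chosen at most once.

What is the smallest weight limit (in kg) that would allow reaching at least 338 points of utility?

10

Look for the lowest-weight combination reaching 338.
bear canister + crampons + rain jacket + binoculars reaches 347 using 10 kg.
Below 10 kg the best achievable stays under 338.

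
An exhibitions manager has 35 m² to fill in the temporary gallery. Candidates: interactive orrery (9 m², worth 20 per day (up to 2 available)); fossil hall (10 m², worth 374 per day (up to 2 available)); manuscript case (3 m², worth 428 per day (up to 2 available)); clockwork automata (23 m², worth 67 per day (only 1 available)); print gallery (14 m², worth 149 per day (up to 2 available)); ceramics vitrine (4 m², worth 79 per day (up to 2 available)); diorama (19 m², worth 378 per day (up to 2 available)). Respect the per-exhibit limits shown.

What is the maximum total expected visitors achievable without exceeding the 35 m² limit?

By expected visitors per m²: manuscript case 142.67, fossil hall 37.40, diorama 19.89 lead.
2×fossil hall + 2×manuscript case + 2×ceramics vitrine uses 34 of the 35 m² and totals 1762.
That's the maximum — no swap from here does better than 1762.

1762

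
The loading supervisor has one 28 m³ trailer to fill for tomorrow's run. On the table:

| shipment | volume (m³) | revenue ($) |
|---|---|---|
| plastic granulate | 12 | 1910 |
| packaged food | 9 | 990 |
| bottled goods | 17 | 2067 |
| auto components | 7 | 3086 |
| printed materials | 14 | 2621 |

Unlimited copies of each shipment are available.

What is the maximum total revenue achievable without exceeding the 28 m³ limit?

12344

The ratio ordering already packs tightly: 4×auto components, 28 m³, 12344.
Every other selection either busts 28 m³ or fails to beat 12344.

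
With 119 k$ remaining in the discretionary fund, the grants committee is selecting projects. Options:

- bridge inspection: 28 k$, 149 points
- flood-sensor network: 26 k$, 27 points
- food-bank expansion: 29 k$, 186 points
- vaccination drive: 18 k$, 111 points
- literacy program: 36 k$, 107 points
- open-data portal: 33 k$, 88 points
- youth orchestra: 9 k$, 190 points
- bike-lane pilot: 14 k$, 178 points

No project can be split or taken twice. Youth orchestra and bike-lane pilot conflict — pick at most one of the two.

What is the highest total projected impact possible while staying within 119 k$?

Taking bridge inspection + food-bank expansion + vaccination drive + open-data portal + youth orchestra: 117 k$ used, 724 in projected impact.
No other feasible combination exceeds 724.

724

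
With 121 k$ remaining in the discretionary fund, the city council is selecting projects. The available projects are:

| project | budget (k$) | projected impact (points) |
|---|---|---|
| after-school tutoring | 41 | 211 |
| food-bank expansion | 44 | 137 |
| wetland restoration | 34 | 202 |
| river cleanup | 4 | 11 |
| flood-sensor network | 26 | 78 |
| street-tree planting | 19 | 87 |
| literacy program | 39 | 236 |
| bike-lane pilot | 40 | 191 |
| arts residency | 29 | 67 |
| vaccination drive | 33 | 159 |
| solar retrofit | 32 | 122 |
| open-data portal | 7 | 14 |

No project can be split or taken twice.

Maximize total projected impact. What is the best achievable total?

663

Taking the top-ratio projects first gives after-school tutoring + wetland restoration + river cleanup + literacy program for 660 (118 k$).
The 4 k$ tied up in river cleanup is better spent on open-data portal — total rises to 663 (121 k$).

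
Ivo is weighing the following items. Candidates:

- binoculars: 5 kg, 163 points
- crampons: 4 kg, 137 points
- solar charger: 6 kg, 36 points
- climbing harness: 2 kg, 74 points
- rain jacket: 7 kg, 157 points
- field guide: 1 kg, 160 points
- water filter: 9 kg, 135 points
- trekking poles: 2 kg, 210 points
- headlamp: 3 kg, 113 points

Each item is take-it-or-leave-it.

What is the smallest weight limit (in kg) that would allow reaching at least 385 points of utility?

Look for the lowest-weight combination reaching 385.
climbing harness + field guide + trekking poles reaches 444 using 5 kg.
Any bundle with less than 5 kg falls short of 385.

5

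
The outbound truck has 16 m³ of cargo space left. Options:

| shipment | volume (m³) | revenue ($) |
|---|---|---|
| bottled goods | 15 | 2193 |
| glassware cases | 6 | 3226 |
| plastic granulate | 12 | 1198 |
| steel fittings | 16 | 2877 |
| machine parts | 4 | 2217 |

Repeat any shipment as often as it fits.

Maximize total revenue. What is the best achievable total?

8868

4×machine parts uses 16 of the 16 m³ and totals 8868.
No other feasible combination exceeds 8868.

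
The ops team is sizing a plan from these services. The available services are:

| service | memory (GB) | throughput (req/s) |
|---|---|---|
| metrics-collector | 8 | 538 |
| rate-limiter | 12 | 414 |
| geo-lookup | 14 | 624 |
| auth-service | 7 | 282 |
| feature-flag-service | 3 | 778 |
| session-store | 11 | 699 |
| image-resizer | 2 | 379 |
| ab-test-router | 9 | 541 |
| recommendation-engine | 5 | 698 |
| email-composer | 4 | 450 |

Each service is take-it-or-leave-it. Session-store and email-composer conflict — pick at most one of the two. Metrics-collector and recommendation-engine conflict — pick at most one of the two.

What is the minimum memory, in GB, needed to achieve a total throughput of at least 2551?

21

Minimise GB subject to total throughput ≥ 2551.
feature-flag-service + session-store + image-resizer + recommendation-engine reaches 2554 using 21 GB.
No combination under 21 GB hits 2551.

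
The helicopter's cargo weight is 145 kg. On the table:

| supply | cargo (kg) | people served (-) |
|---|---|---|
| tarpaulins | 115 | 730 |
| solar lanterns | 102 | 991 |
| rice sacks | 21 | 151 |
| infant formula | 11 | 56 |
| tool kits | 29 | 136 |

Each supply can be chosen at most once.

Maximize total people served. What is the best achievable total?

Solar lanterns + rice sacks + infant formula uses 134 of the 145 kg and totals 1198.

1198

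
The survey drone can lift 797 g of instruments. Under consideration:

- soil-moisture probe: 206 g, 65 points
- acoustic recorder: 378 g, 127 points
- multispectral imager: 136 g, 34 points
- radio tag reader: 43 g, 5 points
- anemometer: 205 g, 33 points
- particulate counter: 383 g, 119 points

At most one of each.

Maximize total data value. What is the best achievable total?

246

Taking the top-ratio sensors first gives soil-moisture probe + acoustic recorder + multispectral imager + radio tag reader for 231 (763 g).
Replace soil-moisture probe and multispectral imager and radio tag reader with particulate counter: the trade gains 15 net, giving 246 at 761 g.
The closest alternative, soil-moisture probe + acoustic recorder + multispectral imager + radio tag reader, reaches only 231.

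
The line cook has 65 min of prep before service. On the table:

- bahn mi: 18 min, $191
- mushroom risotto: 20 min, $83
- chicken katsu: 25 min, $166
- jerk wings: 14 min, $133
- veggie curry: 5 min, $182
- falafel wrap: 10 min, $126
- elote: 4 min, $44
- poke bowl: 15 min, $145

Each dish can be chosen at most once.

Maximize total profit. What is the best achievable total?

777

Taking the top-ratio dishes first gives bahn mi + veggie curry + falafel wrap + elote + poke bowl for 688 (52 min).
The 4 min tied up in elote is better spent on jerk wings — total rises to 777 (62 min).
Nothing else within 65 min beats 777.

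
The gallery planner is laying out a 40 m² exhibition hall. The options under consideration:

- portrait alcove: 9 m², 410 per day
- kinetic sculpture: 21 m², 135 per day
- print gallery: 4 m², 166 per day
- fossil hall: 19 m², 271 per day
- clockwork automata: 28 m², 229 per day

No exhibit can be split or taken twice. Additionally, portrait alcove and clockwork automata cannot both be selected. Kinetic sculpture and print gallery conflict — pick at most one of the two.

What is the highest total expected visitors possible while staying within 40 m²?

847

The ratio ordering already packs tightly: portrait alcove + print gallery + fossil hall, 32 m², 847.
Runner-up portrait alcove + fossil hall tops out at 681.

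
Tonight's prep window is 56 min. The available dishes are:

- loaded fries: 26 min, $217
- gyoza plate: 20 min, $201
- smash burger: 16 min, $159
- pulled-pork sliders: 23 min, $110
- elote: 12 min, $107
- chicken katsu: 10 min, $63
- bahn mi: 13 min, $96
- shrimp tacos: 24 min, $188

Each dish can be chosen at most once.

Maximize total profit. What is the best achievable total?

Taking the top-ratio dishes first gives gyoza plate + smash burger + elote for 467 (48 min).
Replace smash burger with shrimp tacos: the trade gains 29 net, giving 496 at 56 min.

496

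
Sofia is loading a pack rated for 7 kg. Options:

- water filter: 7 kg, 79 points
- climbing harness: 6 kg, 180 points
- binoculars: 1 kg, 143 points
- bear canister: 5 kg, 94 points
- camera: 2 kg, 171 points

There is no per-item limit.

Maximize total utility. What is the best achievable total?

Taking 7×binoculars: 7 kg used, 1001 in utility.

1001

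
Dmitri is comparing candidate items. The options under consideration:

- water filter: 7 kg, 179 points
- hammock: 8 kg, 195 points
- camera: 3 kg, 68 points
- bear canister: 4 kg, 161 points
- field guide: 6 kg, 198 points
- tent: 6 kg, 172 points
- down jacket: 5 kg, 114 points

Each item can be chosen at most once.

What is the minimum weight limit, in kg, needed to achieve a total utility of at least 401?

Minimise kg subject to total utility ≥ 401.
camera + bear canister + field guide reaches 427 using 13 kg.
No combination under 13 kg hits 401.

13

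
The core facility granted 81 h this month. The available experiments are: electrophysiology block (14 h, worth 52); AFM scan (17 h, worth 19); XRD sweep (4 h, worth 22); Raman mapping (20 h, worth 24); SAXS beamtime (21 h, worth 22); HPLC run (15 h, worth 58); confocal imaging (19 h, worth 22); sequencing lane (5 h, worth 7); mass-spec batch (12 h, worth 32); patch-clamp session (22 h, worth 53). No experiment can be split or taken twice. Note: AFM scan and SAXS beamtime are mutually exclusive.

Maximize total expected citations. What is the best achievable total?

Taking electrophysiology block + XRD sweep + HPLC run + sequencing lane + mass-spec batch + patch-clamp session: 72 h used, 224 in expected citations.
That's the maximum — no feasible swap from here does better than 224.

224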